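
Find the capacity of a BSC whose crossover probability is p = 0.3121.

For BSC with error probability p:
C = 1 - H(p) where H(p) is binary entropy
H(0.3121) = -0.3121 × log₂(0.3121) - 0.6879 × log₂(0.6879)
H(p) = 0.8956
C = 1 - 0.8956 = 0.1044 bits/use


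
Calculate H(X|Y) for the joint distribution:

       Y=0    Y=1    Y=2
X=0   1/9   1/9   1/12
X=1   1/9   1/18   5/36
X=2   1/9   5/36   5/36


H(X|Y) = Σ_y p(y) H(X|Y=y)
  p(Y=0) = 1/3, H(X|Y=0) = 1.5850
  p(Y=1) = 11/36, H(X|Y=1) = 1.4949
  p(Y=2) = 13/36, H(X|Y=2) = 1.5486
H(X|Y) = 0.3333×1.5850 + 0.3056×1.4949 + 0.3611×1.5486 = 1.5443 bits


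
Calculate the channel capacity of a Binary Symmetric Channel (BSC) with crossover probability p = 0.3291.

For BSC with error probability p:
C = 1 - H(p) where H(p) is binary entropy
H(0.3291) = -0.3291 × log₂(0.3291) - 0.6709 × log₂(0.6709)
H(p) = 0.9140
C = 1 - 0.9140 = 0.0860 bits/use


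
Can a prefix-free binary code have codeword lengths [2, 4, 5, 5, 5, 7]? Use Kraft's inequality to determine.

Kraft inequality: Σ 2^(-l_i) ≤ 1 for prefix-free code
Calculating: 2^(-2) + 2^(-4) + 2^(-5) + 2^(-5) + 2^(-5) + 2^(-7)
= 0.25 + 0.0625 + 0.03125 + 0.03125 + 0.03125 + 0.0078125
= 0.4141
Since 0.4141 ≤ 1, prefix-free code exists


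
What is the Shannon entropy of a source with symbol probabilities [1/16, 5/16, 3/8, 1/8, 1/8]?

H(X) = -Σ p(x) log₂ p(x)
  -1/16 × log₂(1/16) = 0.2500
  -5/16 × log₂(5/16) = 0.5244
  -3/8 × log₂(3/8) = 0.5306
  -1/8 × log₂(1/8) = 0.3750
  -1/8 × log₂(1/8) = 0.3750
H(X) = 2.0550 bits


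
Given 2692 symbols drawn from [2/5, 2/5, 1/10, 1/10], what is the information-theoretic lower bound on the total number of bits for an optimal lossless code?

Entropy H = 1.7219 bits/symbol
Minimum bits = H × n = 1.7219 × 2692
= 4635.43 bits


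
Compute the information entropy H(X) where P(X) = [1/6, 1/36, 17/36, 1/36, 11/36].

H(X) = -Σ p(x) log₂ p(x)
  -1/6 × log₂(1/6) = 0.4308
  -1/36 × log₂(1/36) = 0.1436
  -17/36 × log₂(17/36) = 0.5112
  -1/36 × log₂(1/36) = 0.1436
  -11/36 × log₂(11/36) = 0.5227
H(X) = 1.7519 bits


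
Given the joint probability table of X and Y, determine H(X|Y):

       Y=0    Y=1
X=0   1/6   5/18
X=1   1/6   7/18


H(X|Y) = Σ_y p(y) H(X|Y=y)
  p(Y=0) = 1/3, H(X|Y=0) = 1.0000
  p(Y=1) = 2/3, H(X|Y=1) = 0.9799
H(X|Y) = 0.3333×1.0000 + 0.6667×0.9799 = 0.9866 bits


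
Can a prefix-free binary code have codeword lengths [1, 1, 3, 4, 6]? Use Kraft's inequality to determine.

Kraft inequality: Σ 2^(-l_i) ≤ 1 for prefix-free code
Calculating: 2^(-1) + 2^(-1) + 2^(-3) + 2^(-4) + 2^(-6)
= 0.5 + 0.5 + 0.125 + 0.0625 + 0.015625
= 1.2031
Since 1.2031 > 1, prefix-free code does not exist


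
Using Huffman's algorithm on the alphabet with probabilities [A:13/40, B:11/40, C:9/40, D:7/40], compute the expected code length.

Huffman tree construction:
Combine smallest probabilities repeatedly
Resulting codes:
  A: 11 (length 2)
  B: 10 (length 2)
  C: 01 (length 2)
  D: 00 (length 2)
Average length = Σ p(s) × length(s) = 2.0000 bits


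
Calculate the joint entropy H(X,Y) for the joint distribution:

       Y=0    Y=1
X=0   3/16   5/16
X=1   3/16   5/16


H(X,Y) = -Σ p(x,y) log₂ p(x,y)
  p(0,0)=3/16: -0.1875 × log₂(0.1875) = 0.4528
  p(0,1)=5/16: -0.3125 × log₂(0.3125) = 0.5244
  p(1,0)=3/16: -0.1875 × log₂(0.1875) = 0.4528
  p(1,1)=5/16: -0.3125 × log₂(0.3125) = 0.5244
H(X,Y) = 1.9544 bits


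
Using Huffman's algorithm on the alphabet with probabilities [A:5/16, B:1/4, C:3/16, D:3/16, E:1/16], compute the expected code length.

Huffman tree construction:
Combine smallest probabilities repeatedly
Resulting codes:
  A: 11 (length 2)
  B: 01 (length 2)
  C: 101 (length 3)
  D: 00 (length 2)
  E: 100 (length 3)
Average length = Σ p(s) × length(s) = 2.2500 bits


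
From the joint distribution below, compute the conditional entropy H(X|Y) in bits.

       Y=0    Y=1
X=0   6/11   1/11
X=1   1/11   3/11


H(X|Y) = Σ_y p(y) H(X|Y=y)
  p(Y=0) = 7/11, H(X|Y=0) = 0.5917
  p(Y=1) = 4/11, H(X|Y=1) = 0.8113
H(X|Y) = 0.6364×0.5917 + 0.3636×0.8113 = 0.6715 bits


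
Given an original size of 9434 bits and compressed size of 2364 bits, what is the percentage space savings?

Space savings = (1 - Compressed/Original) × 100%
= (1 - 2364/9434) × 100%
= 74.94%


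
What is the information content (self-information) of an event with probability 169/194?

Information content I(x) = -log₂(p(x))
I = -log₂(169/194) = -log₂(0.8711)
I = 0.1990 bits


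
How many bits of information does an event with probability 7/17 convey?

Information content I(x) = -log₂(p(x))
I = -log₂(7/17) = -log₂(0.4118)
I = 1.2801 bits


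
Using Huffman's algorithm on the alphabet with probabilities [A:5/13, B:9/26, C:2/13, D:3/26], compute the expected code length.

Huffman tree construction:
Combine smallest probabilities repeatedly
Resulting codes:
  A: 0 (length 1)
  B: 11 (length 2)
  C: 101 (length 3)
  D: 100 (length 3)
Average length = Σ p(s) × length(s) = 1.8846 bits


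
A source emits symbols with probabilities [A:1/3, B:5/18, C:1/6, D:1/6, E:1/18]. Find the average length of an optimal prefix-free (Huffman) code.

Huffman tree construction:
Combine smallest probabilities repeatedly
Resulting codes:
  A: 11 (length 2)
  B: 10 (length 2)
  C: 011 (length 3)
  D: 00 (length 2)
  E: 010 (length 3)
Average length = Σ p(s) × length(s) = 2.2222 bits


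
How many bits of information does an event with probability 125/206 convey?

Information content I(x) = -log₂(p(x))
I = -log₂(125/206) = -log₂(0.6068)
I = 0.7207 bits


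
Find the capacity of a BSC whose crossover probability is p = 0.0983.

For BSC with error probability p:
C = 1 - H(p) where H(p) is binary entropy
H(0.0983) = -0.0983 × log₂(0.0983) - 0.9017 × log₂(0.9017)
H(p) = 0.4636
C = 1 - 0.4636 = 0.5364 bits/use


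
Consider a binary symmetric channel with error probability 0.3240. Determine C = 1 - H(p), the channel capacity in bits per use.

For BSC with error probability p:
C = 1 - H(p) where H(p) is binary entropy
H(0.3240) = -0.3240 × log₂(0.3240) - 0.6760 × log₂(0.6760)
H(p) = 0.9087
C = 1 - 0.9087 = 0.0913 bits/use


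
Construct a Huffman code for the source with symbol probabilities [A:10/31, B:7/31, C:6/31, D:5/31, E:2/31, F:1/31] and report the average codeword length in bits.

Huffman tree construction:
Combine smallest probabilities repeatedly
Resulting codes:
  A: 11 (length 2)
  B: 01 (length 2)
  C: 00 (length 2)
  D: 101 (length 3)
  E: 1001 (length 4)
  F: 1000 (length 4)
Average length = Σ p(s) × length(s) = 2.3548 bits


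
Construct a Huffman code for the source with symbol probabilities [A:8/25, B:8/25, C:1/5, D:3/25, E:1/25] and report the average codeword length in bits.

Huffman tree construction:
Combine smallest probabilities repeatedly
Resulting codes:
  A: 10 (length 2)
  B: 11 (length 2)
  C: 01 (length 2)
  D: 001 (length 3)
  E: 000 (length 3)
Average length = Σ p(s) × length(s) = 2.1600 bits


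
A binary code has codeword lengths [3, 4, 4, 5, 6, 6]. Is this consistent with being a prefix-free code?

Kraft inequality: Σ 2^(-l_i) ≤ 1 for prefix-free code
Calculating: 2^(-3) + 2^(-4) + 2^(-4) + 2^(-5) + 2^(-6) + 2^(-6)
= 0.125 + 0.0625 + 0.0625 + 0.03125 + 0.015625 + 0.015625
= 0.3125
Since 0.3125 ≤ 1, prefix-free code exists


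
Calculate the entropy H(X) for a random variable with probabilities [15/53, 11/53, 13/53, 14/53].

H(X) = -Σ p(x) log₂ p(x)
  -15/53 × log₂(15/53) = 0.5154
  -11/53 × log₂(11/53) = 0.4708
  -13/53 × log₂(13/53) = 0.4973
  -14/53 × log₂(14/53) = 0.5073
H(X) = 1.9908 bits


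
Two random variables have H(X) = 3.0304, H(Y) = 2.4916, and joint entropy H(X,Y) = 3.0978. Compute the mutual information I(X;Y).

I(X;Y) = H(X) + H(Y) - H(X,Y)
I(X;Y) = 3.0304 + 2.4916 - 3.0978 = 2.4242 bits


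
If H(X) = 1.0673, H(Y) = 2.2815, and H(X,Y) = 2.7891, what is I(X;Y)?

I(X;Y) = H(X) + H(Y) - H(X,Y)
I(X;Y) = 1.0673 + 2.2815 - 2.7891 = 0.5597 bits


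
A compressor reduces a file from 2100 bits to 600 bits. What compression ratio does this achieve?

Compression ratio = Original / Compressed
= 2100 / 600 = 3.50:1


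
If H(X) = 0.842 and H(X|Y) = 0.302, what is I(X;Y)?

I(X;Y) = H(X) - H(X|Y)
I(X;Y) = 0.842 - 0.302 = 0.54 bits


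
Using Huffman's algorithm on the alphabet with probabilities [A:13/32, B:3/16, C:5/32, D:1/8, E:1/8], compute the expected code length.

Huffman tree construction:
Combine smallest probabilities repeatedly
Resulting codes:
  A: 0 (length 1)
  B: 111 (length 3)
  C: 110 (length 3)
  D: 100 (length 3)
  E: 101 (length 3)
Average length = Σ p(s) × length(s) = 2.1875 bits


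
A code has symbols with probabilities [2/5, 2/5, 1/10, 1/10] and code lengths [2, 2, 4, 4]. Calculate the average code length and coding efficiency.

Average length L = Σ p_i × l_i = 2.4000 bits
Entropy H = 1.7219 bits
Efficiency η = H/L × 100% = 71.75%


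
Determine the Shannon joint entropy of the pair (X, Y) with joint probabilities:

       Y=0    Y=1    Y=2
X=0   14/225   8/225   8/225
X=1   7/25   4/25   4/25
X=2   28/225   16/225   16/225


H(X,Y) = -Σ p(x,y) log₂ p(x,y)
  p(0,0)=14/225: -0.0622 × log₂(0.0622) = 0.2493
  p(0,1)=8/225: -0.0356 × log₂(0.0356) = 0.1712
  p(0,2)=8/225: -0.0356 × log₂(0.0356) = 0.1712
  p(1,0)=7/25: -0.2800 × log₂(0.2800) = 0.5142
  p(1,1)=4/25: -0.1600 × log₂(0.1600) = 0.4230
  p(1,2)=4/25: -0.1600 × log₂(0.1600) = 0.4230
  p(2,0)=28/225: -0.1244 × log₂(0.1244) = 0.3741
  p(2,1)=16/225: -0.0711 × log₂(0.0711) = 0.2712
  p(2,2)=16/225: -0.0711 × log₂(0.0711) = 0.2712
H(X,Y) = 2.8684 bits


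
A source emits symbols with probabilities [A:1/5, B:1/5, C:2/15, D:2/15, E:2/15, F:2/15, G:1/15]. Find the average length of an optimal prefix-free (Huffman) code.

Huffman tree construction:
Combine smallest probabilities repeatedly
Resulting codes:
  A: 111 (length 3)
  B: 00 (length 2)
  C: 011 (length 3)
  D: 100 (length 3)
  E: 101 (length 3)
  F: 110 (length 3)
  G: 010 (length 3)
Average length = Σ p(s) × length(s) = 2.8000 bits


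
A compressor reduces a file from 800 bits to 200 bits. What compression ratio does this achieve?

Compression ratio = Original / Compressed
= 800 / 200 = 4.00:1


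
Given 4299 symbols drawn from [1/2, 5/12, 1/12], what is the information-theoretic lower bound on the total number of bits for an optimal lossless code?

Entropy H = 1.3250 bits/symbol
Minimum bits = H × n = 1.3250 × 4299
= 5696.22 bits


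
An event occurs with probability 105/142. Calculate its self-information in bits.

Information content I(x) = -log₂(p(x))
I = -log₂(105/142) = -log₂(0.7394)
I = 0.4355 bits


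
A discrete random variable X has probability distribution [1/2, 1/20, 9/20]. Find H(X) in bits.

H(X) = -Σ p(x) log₂ p(x)
  -1/2 × log₂(1/2) = 0.5000
  -1/20 × log₂(1/20) = 0.2161
  -9/20 × log₂(9/20) = 0.5184
H(X) = 1.2345 bits


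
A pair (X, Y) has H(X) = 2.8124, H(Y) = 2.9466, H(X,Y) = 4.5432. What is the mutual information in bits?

I(X;Y) = H(X) + H(Y) - H(X,Y)
I(X;Y) = 2.8124 + 2.9466 - 4.5432 = 1.2158 bits


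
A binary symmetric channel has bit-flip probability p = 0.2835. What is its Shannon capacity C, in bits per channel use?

For BSC with error probability p:
C = 1 - H(p) where H(p) is binary entropy
H(0.2835) = -0.2835 × log₂(0.2835) - 0.7165 × log₂(0.7165)
H(p) = 0.8602
C = 1 - 0.8602 = 0.1398 bits/use


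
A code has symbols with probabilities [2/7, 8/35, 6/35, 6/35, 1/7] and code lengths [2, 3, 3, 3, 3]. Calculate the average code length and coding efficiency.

Average length L = Σ p_i × l_i = 2.7143 bits
Entropy H = 2.2765 bits
Efficiency η = H/L × 100% = 83.87%


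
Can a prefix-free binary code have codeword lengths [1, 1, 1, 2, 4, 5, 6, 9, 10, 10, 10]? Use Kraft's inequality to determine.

Kraft inequality: Σ 2^(-l_i) ≤ 1 for prefix-free code
Calculating: 2^(-1) + 2^(-1) + 2^(-1) + 2^(-2) + 2^(-4) + 2^(-5) + 2^(-6) + 2^(-9) + 2^(-10) + 2^(-10) + 2^(-10)
= 0.5 + 0.5 + 0.5 + 0.25 + 0.0625 + 0.03125 + 0.015625 + 0.001953125 + 0.0009765625 + 0.0009765625 + 0.0009765625
= 1.8643
Since 1.8643 > 1, prefix-free code does not exist


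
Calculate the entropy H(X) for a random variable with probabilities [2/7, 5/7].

H(X) = -Σ p(x) log₂ p(x)
  -2/7 × log₂(2/7) = 0.5164
  -5/7 × log₂(5/7) = 0.3467
H(X) = 0.8631 bits


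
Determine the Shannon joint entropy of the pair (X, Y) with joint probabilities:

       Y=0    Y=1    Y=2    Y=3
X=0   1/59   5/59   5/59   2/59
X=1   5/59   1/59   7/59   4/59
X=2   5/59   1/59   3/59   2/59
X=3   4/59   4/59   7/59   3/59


H(X,Y) = -Σ p(x,y) log₂ p(x,y)
  p(0,0)=1/59: -0.0169 × log₂(0.0169) = 0.0997
  p(0,1)=5/59: -0.0847 × log₂(0.0847) = 0.3018
  p(0,2)=5/59: -0.0847 × log₂(0.0847) = 0.3018
  p(0,3)=2/59: -0.0339 × log₂(0.0339) = 0.1655
  p(1,0)=5/59: -0.0847 × log₂(0.0847) = 0.3018
  p(1,1)=1/59: -0.0169 × log₂(0.0169) = 0.0997
  p(1,2)=7/59: -0.1186 × log₂(0.1186) = 0.3649
  p(1,3)=4/59: -0.0678 × log₂(0.0678) = 0.2632
  p(2,0)=5/59: -0.0847 × log₂(0.0847) = 0.3018
  p(2,1)=1/59: -0.0169 × log₂(0.0169) = 0.0997
  p(2,2)=3/59: -0.0508 × log₂(0.0508) = 0.2185
  p(2,3)=2/59: -0.0339 × log₂(0.0339) = 0.1655
  p(3,0)=4/59: -0.0678 × log₂(0.0678) = 0.2632
  p(3,1)=4/59: -0.0678 × log₂(0.0678) = 0.2632
  p(3,2)=7/59: -0.1186 × log₂(0.1186) = 0.3649
  p(3,3)=3/59: -0.0508 × log₂(0.0508) = 0.2185
H(X,Y) = 3.7936 bits


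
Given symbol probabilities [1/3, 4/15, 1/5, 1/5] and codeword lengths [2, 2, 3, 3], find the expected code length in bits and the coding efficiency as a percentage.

Average length L = Σ p_i × l_i = 2.4000 bits
Entropy H = 1.9656 bits
Efficiency η = H/L × 100% = 81.90%


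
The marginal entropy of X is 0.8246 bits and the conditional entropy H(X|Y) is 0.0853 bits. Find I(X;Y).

I(X;Y) = H(X) - H(X|Y)
I(X;Y) = 0.8246 - 0.0853 = 0.7393 bits


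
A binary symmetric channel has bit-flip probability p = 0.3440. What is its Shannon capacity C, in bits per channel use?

For BSC with error probability p:
C = 1 - H(p) where H(p) is binary entropy
H(0.3440) = -0.3440 × log₂(0.3440) - 0.6560 × log₂(0.6560)
H(p) = 0.9286
C = 1 - 0.9286 = 0.0714 bits/use


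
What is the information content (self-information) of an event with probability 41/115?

Information content I(x) = -log₂(p(x))
I = -log₂(41/115) = -log₂(0.3565)
I = 1.4879 bits


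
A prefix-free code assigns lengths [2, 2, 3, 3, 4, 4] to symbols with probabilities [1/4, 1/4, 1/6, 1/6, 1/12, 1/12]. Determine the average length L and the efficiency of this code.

Average length L = Σ p_i × l_i = 2.6667 bits
Entropy H = 2.4591 bits
Efficiency η = H/L × 100% = 92.22%


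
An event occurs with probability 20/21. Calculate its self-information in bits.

Information content I(x) = -log₂(p(x))
I = -log₂(20/21) = -log₂(0.9524)
I = 0.0704 bits


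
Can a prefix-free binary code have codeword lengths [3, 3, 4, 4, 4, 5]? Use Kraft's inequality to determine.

Kraft inequality: Σ 2^(-l_i) ≤ 1 for prefix-free code
Calculating: 2^(-3) + 2^(-3) + 2^(-4) + 2^(-4) + 2^(-4) + 2^(-5)
= 0.125 + 0.125 + 0.0625 + 0.0625 + 0.0625 + 0.03125
= 0.4688
Since 0.4688 ≤ 1, prefix-free code exists


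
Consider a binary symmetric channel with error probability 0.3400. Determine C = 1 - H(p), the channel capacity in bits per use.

For BSC with error probability p:
C = 1 - H(p) where H(p) is binary entropy
H(0.3400) = -0.3400 × log₂(0.3400) - 0.6600 × log₂(0.6600)
H(p) = 0.9248
C = 1 - 0.9248 = 0.0752 bits/use


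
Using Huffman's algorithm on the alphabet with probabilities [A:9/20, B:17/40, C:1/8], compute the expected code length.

Huffman tree construction:
Combine smallest probabilities repeatedly
Resulting codes:
  A: 0 (length 1)
  B: 11 (length 2)
  C: 10 (length 2)
Average length = Σ p(s) × length(s) = 1.5500 bits


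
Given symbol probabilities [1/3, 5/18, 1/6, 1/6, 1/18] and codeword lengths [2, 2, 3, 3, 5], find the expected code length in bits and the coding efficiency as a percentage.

Average length L = Σ p_i × l_i = 2.5000 bits
Entropy H = 2.1350 bits
Efficiency η = H/L × 100% = 85.40%


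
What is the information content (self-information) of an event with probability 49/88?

Information content I(x) = -log₂(p(x))
I = -log₂(49/88) = -log₂(0.5568)
I = 0.8447 bits


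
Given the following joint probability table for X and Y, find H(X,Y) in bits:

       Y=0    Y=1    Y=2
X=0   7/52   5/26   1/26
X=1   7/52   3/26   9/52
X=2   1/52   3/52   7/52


H(X,Y) = -Σ p(x,y) log₂ p(x,y)
  p(0,0)=7/52: -0.1346 × log₂(0.1346) = 0.3895
  p(0,1)=5/26: -0.1923 × log₂(0.1923) = 0.4574
  p(0,2)=1/26: -0.0385 × log₂(0.0385) = 0.1808
  p(1,0)=7/52: -0.1346 × log₂(0.1346) = 0.3895
  p(1,1)=3/26: -0.1154 × log₂(0.1154) = 0.3595
  p(1,2)=9/52: -0.1731 × log₂(0.1731) = 0.4380
  p(2,0)=1/52: -0.0192 × log₂(0.0192) = 0.1096
  p(2,1)=3/52: -0.0577 × log₂(0.0577) = 0.2374
  p(2,2)=7/52: -0.1346 × log₂(0.1346) = 0.3895
H(X,Y) = 2.9511 bits


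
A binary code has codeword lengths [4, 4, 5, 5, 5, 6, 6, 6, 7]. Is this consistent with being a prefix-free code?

Kraft inequality: Σ 2^(-l_i) ≤ 1 for prefix-free code
Calculating: 2^(-4) + 2^(-4) + 2^(-5) + 2^(-5) + 2^(-5) + 2^(-6) + 2^(-6) + 2^(-6) + 2^(-7)
= 0.0625 + 0.0625 + 0.03125 + 0.03125 + 0.03125 + 0.015625 + 0.015625 + 0.015625 + 0.0078125
= 0.2734
Since 0.2734 ≤ 1, prefix-free code exists


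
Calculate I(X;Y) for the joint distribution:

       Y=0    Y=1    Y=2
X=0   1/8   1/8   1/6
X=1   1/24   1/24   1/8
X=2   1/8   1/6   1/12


H(X) = 1.5284, H(Y) = 1.5774, H(X,Y) = 3.0425
I(X;Y) = H(X) + H(Y) - H(X,Y) = 0.0633 bits


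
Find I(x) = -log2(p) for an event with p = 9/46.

Information content I(x) = -log₂(p(x))
I = -log₂(9/46) = -log₂(0.1957)
I = 2.3536 bits


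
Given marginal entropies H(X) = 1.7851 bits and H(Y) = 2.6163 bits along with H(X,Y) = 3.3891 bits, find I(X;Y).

I(X;Y) = H(X) + H(Y) - H(X,Y)
I(X;Y) = 1.7851 + 2.6163 - 3.3891 = 1.0123 bits


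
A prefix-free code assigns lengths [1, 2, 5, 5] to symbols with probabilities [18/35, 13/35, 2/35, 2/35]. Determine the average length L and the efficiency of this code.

Average length L = Σ p_i × l_i = 1.8286 bits
Entropy H = 1.4960 bits
Efficiency η = H/L × 100% = 81.81%


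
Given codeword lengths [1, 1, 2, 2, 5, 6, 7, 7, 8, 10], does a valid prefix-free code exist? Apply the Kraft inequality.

Kraft inequality: Σ 2^(-l_i) ≤ 1 for prefix-free code
Calculating: 2^(-1) + 2^(-1) + 2^(-2) + 2^(-2) + 2^(-5) + 2^(-6) + 2^(-7) + 2^(-7) + 2^(-8) + 2^(-10)
= 0.5 + 0.5 + 0.25 + 0.25 + 0.03125 + 0.015625 + 0.0078125 + 0.0078125 + 0.00390625 + 0.0009765625
= 1.5674
Since 1.5674 > 1, prefix-free code does not exist


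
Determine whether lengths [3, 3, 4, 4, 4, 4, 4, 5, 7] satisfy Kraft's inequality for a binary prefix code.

Kraft inequality: Σ 2^(-l_i) ≤ 1 for prefix-free code
Calculating: 2^(-3) + 2^(-3) + 2^(-4) + 2^(-4) + 2^(-4) + 2^(-4) + 2^(-4) + 2^(-5) + 2^(-7)
= 0.125 + 0.125 + 0.0625 + 0.0625 + 0.0625 + 0.0625 + 0.0625 + 0.03125 + 0.0078125
= 0.6016
Since 0.6016 ≤ 1, prefix-free code exists


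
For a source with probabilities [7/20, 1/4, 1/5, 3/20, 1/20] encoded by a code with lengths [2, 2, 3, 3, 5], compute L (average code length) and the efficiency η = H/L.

Average length L = Σ p_i × l_i = 2.5000 bits
Entropy H = 2.1211 bits
Efficiency η = H/L × 100% = 84.85%


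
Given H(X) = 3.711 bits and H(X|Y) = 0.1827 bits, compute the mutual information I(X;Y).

I(X;Y) = H(X) - H(X|Y)
I(X;Y) = 3.711 - 0.1827 = 3.5283 bits


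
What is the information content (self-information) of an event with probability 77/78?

Information content I(x) = -log₂(p(x))
I = -log₂(77/78) = -log₂(0.9872)
I = 0.0186 bits


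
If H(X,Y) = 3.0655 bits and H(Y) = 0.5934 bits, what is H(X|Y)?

Chain rule: H(X,Y) = H(X|Y) + H(Y)
H(X|Y) = H(X,Y) - H(Y) = 3.0655 - 0.5934 = 2.4721 bits


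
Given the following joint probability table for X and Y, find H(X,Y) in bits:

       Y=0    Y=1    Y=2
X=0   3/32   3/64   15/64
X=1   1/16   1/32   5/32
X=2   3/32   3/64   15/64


H(X,Y) = -Σ p(x,y) log₂ p(x,y)
  p(0,0)=3/32: -0.0938 × log₂(0.0938) = 0.3202
  p(0,1)=3/64: -0.0469 × log₂(0.0469) = 0.2070
  p(0,2)=15/64: -0.2344 × log₂(0.2344) = 0.4906
  p(1,0)=1/16: -0.0625 × log₂(0.0625) = 0.2500
  p(1,1)=1/32: -0.0312 × log₂(0.0312) = 0.1562
  p(1,2)=5/32: -0.1562 × log₂(0.1562) = 0.4184
  p(2,0)=3/32: -0.0938 × log₂(0.0938) = 0.3202
  p(2,1)=3/64: -0.0469 × log₂(0.0469) = 0.2070
  p(2,2)=15/64: -0.2344 × log₂(0.2344) = 0.4906
H(X,Y) = 2.8601 bits


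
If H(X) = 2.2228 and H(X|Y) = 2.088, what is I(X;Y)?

I(X;Y) = H(X) - H(X|Y)
I(X;Y) = 2.2228 - 2.088 = 0.1348 bits


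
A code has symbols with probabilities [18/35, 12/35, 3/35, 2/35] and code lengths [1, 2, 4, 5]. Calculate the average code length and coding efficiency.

Average length L = Σ p_i × l_i = 1.8286 bits
Entropy H = 1.5626 bits
Efficiency η = H/L × 100% = 85.46%


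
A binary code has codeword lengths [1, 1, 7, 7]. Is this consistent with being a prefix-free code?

Kraft inequality: Σ 2^(-l_i) ≤ 1 for prefix-free code
Calculating: 2^(-1) + 2^(-1) + 2^(-7) + 2^(-7)
= 0.5 + 0.5 + 0.0078125 + 0.0078125
= 1.0156
Since 1.0156 > 1, prefix-free code does not exist


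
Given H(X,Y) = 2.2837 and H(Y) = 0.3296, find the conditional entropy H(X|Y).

Chain rule: H(X,Y) = H(X|Y) + H(Y)
H(X|Y) = H(X,Y) - H(Y) = 2.2837 - 0.3296 = 1.9541 bits


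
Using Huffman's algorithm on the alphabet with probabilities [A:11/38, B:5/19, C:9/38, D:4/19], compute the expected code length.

Huffman tree construction:
Combine smallest probabilities repeatedly
Resulting codes:
  A: 11 (length 2)
  B: 10 (length 2)
  C: 01 (length 2)
  D: 00 (length 2)
Average length = Σ p(s) × length(s) = 2.0000 bits


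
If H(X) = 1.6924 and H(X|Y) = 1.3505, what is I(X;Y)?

I(X;Y) = H(X) - H(X|Y)
I(X;Y) = 1.6924 - 1.3505 = 0.3419 bits


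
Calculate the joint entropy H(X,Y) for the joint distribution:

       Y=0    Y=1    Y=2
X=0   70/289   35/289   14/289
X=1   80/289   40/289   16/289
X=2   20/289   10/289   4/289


H(X,Y) = -Σ p(x,y) log₂ p(x,y)
  p(0,0)=70/289: -0.2422 × log₂(0.2422) = 0.4955
  p(0,1)=35/289: -0.1211 × log₂(0.1211) = 0.3688
  p(0,2)=14/289: -0.0484 × log₂(0.0484) = 0.2116
  p(1,0)=80/289: -0.2768 × log₂(0.2768) = 0.5129
  p(1,1)=40/289: -0.1384 × log₂(0.1384) = 0.3949
  p(1,2)=16/289: -0.0554 × log₂(0.0554) = 0.2311
  p(2,0)=20/289: -0.0692 × log₂(0.0692) = 0.2666
  p(2,1)=10/289: -0.0346 × log₂(0.0346) = 0.1679
  p(2,2)=4/289: -0.0138 × log₂(0.0138) = 0.0855
H(X,Y) = 2.7349 bits


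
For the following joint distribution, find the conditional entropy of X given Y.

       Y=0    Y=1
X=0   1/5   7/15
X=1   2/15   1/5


H(X|Y) = Σ_y p(y) H(X|Y=y)
  p(Y=0) = 1/3, H(X|Y=0) = 0.9710
  p(Y=1) = 2/3, H(X|Y=1) = 0.8813
H(X|Y) = 0.3333×0.9710 + 0.6667×0.8813 = 0.9112 bits


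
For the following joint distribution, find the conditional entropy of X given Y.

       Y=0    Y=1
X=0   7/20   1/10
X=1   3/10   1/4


H(X|Y) = Σ_y p(y) H(X|Y=y)
  p(Y=0) = 13/20, H(X|Y=0) = 0.9957
  p(Y=1) = 7/20, H(X|Y=1) = 0.8631
H(X|Y) = 0.6500×0.9957 + 0.3500×0.8631 = 0.9493 bits


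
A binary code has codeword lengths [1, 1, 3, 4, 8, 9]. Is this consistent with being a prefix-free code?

Kraft inequality: Σ 2^(-l_i) ≤ 1 for prefix-free code
Calculating: 2^(-1) + 2^(-1) + 2^(-3) + 2^(-4) + 2^(-8) + 2^(-9)
= 0.5 + 0.5 + 0.125 + 0.0625 + 0.00390625 + 0.001953125
= 1.1934
Since 1.1934 > 1, prefix-free code does not exist


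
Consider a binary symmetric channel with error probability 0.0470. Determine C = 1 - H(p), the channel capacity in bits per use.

For BSC with error probability p:
C = 1 - H(p) where H(p) is binary entropy
H(0.0470) = -0.0470 × log₂(0.0470) - 0.9530 × log₂(0.9530)
H(p) = 0.2735
C = 1 - 0.2735 = 0.7265 bits/use


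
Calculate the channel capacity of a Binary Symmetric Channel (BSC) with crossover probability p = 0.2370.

For BSC with error probability p:
C = 1 - H(p) where H(p) is binary entropy
H(0.2370) = -0.2370 × log₂(0.2370) - 0.7630 × log₂(0.7630)
H(p) = 0.7900
C = 1 - 0.7900 = 0.2100 bits/use


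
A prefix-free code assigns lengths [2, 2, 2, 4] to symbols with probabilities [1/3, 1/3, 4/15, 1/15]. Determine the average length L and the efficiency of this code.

Average length L = Σ p_i × l_i = 2.1333 bits
Entropy H = 1.8256 bits
Efficiency η = H/L × 100% = 85.58%


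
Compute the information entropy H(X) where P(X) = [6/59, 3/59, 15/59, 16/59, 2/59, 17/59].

H(X) = -Σ p(x) log₂ p(x)
  -6/59 × log₂(6/59) = 0.3354
  -3/59 × log₂(3/59) = 0.2185
  -15/59 × log₂(15/59) = 0.5023
  -16/59 × log₂(16/59) = 0.5105
  -2/59 × log₂(2/59) = 0.1655
  -17/59 × log₂(17/59) = 0.5173
H(X) = 2.2495 bits


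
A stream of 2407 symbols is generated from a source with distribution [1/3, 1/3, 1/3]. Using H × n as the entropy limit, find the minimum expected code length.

Entropy H = 1.5850 bits/symbol
Minimum bits = H × n = 1.5850 × 2407
= 3815.00 bits


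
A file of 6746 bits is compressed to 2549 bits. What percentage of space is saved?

Space savings = (1 - Compressed/Original) × 100%
= (1 - 2549/6746) × 100%
= 62.21%


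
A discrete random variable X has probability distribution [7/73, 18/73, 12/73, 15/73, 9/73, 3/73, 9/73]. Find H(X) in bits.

H(X) = -Σ p(x) log₂ p(x)
  -7/73 × log₂(7/73) = 0.3243
  -18/73 × log₂(18/73) = 0.4981
  -12/73 × log₂(12/73) = 0.4282
  -15/73 × log₂(15/73) = 0.4691
  -9/73 × log₂(9/73) = 0.3723
  -3/73 × log₂(3/73) = 0.1892
  -9/73 × log₂(9/73) = 0.3723
H(X) = 2.6536 bits


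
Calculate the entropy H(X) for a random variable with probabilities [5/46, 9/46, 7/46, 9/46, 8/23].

H(X) = -Σ p(x) log₂ p(x)
  -5/46 × log₂(5/46) = 0.3480
  -9/46 × log₂(9/46) = 0.4605
  -7/46 × log₂(7/46) = 0.4133
  -9/46 × log₂(9/46) = 0.4605
  -8/23 × log₂(8/23) = 0.5299
H(X) = 2.2123 bits


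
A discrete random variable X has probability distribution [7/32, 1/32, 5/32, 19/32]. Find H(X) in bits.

H(X) = -Σ p(x) log₂ p(x)
  -7/32 × log₂(7/32) = 0.4796
  -1/32 × log₂(1/32) = 0.1562
  -5/32 × log₂(5/32) = 0.4184
  -19/32 × log₂(19/32) = 0.4465
H(X) = 1.5009 bits


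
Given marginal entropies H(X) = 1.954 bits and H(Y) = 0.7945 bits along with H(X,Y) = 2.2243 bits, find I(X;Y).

I(X;Y) = H(X) + H(Y) - H(X,Y)
I(X;Y) = 1.954 + 0.7945 - 2.2243 = 0.5242 bits


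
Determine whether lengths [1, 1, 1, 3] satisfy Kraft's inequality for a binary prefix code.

Kraft inequality: Σ 2^(-l_i) ≤ 1 for prefix-free code
Calculating: 2^(-1) + 2^(-1) + 2^(-1) + 2^(-3)
= 0.5 + 0.5 + 0.5 + 0.125
= 1.6250
Since 1.6250 > 1, prefix-free code does not exist


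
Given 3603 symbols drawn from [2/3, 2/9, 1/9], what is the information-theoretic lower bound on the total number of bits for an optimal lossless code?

Entropy H = 1.2244 bits/symbol
Minimum bits = H × n = 1.2244 × 3603
= 4411.49 bits


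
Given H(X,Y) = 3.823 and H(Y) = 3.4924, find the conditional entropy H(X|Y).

Chain rule: H(X,Y) = H(X|Y) + H(Y)
H(X|Y) = H(X,Y) - H(Y) = 3.823 - 3.4924 = 0.3306 bits


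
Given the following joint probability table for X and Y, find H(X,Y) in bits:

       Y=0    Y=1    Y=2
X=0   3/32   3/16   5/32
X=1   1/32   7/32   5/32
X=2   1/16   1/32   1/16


H(X,Y) = -Σ p(x,y) log₂ p(x,y)
  p(0,0)=3/32: -0.0938 × log₂(0.0938) = 0.3202
  p(0,1)=3/16: -0.1875 × log₂(0.1875) = 0.4528
  p(0,2)=5/32: -0.1562 × log₂(0.1562) = 0.4184
  p(1,0)=1/32: -0.0312 × log₂(0.0312) = 0.1562
  p(1,1)=7/32: -0.2188 × log₂(0.2188) = 0.4796
  p(1,2)=5/32: -0.1562 × log₂(0.1562) = 0.4184
  p(2,0)=1/16: -0.0625 × log₂(0.0625) = 0.2500
  p(2,1)=1/32: -0.0312 × log₂(0.0312) = 0.1562
  p(2,2)=1/16: -0.0625 × log₂(0.0625) = 0.2500
H(X,Y) = 2.9020 bits


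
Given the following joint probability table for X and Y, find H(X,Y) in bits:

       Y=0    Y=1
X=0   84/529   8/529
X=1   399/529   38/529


H(X,Y) = -Σ p(x,y) log₂ p(x,y)
  p(0,0)=84/529: -0.1588 × log₂(0.1588) = 0.4216
  p(0,1)=8/529: -0.0151 × log₂(0.0151) = 0.0914
  p(1,0)=399/529: -0.7543 × log₂(0.7543) = 0.3069
  p(1,1)=38/529: -0.0718 × log₂(0.0718) = 0.2729
H(X,Y) = 1.0928 bits


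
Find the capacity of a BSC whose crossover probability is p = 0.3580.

For BSC with error probability p:
C = 1 - H(p) where H(p) is binary entropy
H(0.3580) = -0.3580 × log₂(0.3580) - 0.6420 × log₂(0.6420)
H(p) = 0.9410
C = 1 - 0.9410 = 0.0590 bits/use


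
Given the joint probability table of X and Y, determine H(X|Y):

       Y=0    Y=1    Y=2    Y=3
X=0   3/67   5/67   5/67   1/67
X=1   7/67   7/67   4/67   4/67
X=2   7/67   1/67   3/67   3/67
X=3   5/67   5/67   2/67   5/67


H(X|Y) = Σ_y p(y) H(X|Y=y)
  p(Y=0) = 22/67, H(X|Y=0) = 1.9291
  p(Y=1) = 18/67, H(X|Y=1) = 1.7882
  p(Y=2) = 14/67, H(X|Y=2) = 1.9242
  p(Y=3) = 13/67, H(X|Y=3) = 1.8262
H(X|Y) = 0.3284×1.9291 + 0.2687×1.7882 + 0.2090×1.9242 + 0.1940×1.8262 = 1.8703 bits


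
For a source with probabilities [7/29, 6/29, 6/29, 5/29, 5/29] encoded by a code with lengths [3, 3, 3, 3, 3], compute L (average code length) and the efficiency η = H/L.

Average length L = Σ p_i × l_i = 3.0000 bits
Entropy H = 2.3100 bits
Efficiency η = H/L × 100% = 77.00%


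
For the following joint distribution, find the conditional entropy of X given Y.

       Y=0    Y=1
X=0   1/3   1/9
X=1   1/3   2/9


H(X|Y) = Σ_y p(y) H(X|Y=y)
  p(Y=0) = 2/3, H(X|Y=0) = 1.0000
  p(Y=1) = 1/3, H(X|Y=1) = 0.9183
H(X|Y) = 0.6667×1.0000 + 0.3333×0.9183 = 0.9728 bits


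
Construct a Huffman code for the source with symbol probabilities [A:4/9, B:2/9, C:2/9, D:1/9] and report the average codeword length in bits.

Huffman tree construction:
Combine smallest probabilities repeatedly
Resulting codes:
  A: 0 (length 1)
  B: 111 (length 3)
  C: 10 (length 2)
  D: 110 (length 3)
Average length = Σ p(s) × length(s) = 1.8889 bits


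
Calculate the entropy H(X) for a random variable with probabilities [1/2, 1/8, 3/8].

H(X) = -Σ p(x) log₂ p(x)
  -1/2 × log₂(1/2) = 0.5000
  -1/8 × log₂(1/8) = 0.3750
  -3/8 × log₂(3/8) = 0.5306
H(X) = 1.4056 bits


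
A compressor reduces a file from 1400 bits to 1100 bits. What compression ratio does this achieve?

Compression ratio = Original / Compressed
= 1400 / 1100 = 1.27:1


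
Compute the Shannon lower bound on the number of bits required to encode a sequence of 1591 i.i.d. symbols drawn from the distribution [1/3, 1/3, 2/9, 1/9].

Entropy H = 1.8911 bits/symbol
Minimum bits = H × n = 1.8911 × 1591
= 3008.68 bits


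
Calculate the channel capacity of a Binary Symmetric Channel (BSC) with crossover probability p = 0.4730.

For BSC with error probability p:
C = 1 - H(p) where H(p) is binary entropy
H(0.4730) = -0.4730 × log₂(0.4730) - 0.5270 × log₂(0.5270)
H(p) = 0.9979
C = 1 - 0.9979 = 0.0021 bits/use


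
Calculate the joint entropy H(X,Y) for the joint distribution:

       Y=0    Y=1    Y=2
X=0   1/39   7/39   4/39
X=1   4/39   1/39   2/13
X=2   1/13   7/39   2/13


H(X,Y) = -Σ p(x,y) log₂ p(x,y)
  p(0,0)=1/39: -0.0256 × log₂(0.0256) = 0.1355
  p(0,1)=7/39: -0.1795 × log₂(0.1795) = 0.4448
  p(0,2)=4/39: -0.1026 × log₂(0.1026) = 0.3370
  p(1,0)=4/39: -0.1026 × log₂(0.1026) = 0.3370
  p(1,1)=1/39: -0.0256 × log₂(0.0256) = 0.1355
  p(1,2)=2/13: -0.1538 × log₂(0.1538) = 0.4155
  p(2,0)=1/13: -0.0769 × log₂(0.0769) = 0.2846
  p(2,1)=7/39: -0.1795 × log₂(0.1795) = 0.4448
  p(2,2)=2/13: -0.1538 × log₂(0.1538) = 0.4155
H(X,Y) = 2.9501 bits


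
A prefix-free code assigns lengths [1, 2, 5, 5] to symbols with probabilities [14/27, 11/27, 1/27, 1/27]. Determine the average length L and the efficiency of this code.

Average length L = Σ p_i × l_i = 1.7037 bits
Entropy H = 1.3713 bits
Efficiency η = H/L × 100% = 80.49%


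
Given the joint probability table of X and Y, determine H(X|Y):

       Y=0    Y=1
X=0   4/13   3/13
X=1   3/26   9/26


H(X|Y) = Σ_y p(y) H(X|Y=y)
  p(Y=0) = 11/26, H(X|Y=0) = 0.8454
  p(Y=1) = 15/26, H(X|Y=1) = 0.9710
H(X|Y) = 0.4231×0.8454 + 0.5769×0.9710 = 0.9178 bits


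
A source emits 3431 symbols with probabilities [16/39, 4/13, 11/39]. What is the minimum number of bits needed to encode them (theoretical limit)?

Entropy H = 1.5656 bits/symbol
Minimum bits = H × n = 1.5656 × 3431
= 5371.48 bits


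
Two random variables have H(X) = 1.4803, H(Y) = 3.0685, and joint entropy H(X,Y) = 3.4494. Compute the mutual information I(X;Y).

I(X;Y) = H(X) + H(Y) - H(X,Y)
I(X;Y) = 1.4803 + 3.0685 - 3.4494 = 1.0994 bits


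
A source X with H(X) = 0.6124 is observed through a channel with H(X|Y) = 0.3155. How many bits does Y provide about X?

I(X;Y) = H(X) - H(X|Y)
I(X;Y) = 0.6124 - 0.3155 = 0.2969 bits


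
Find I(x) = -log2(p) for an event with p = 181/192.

Information content I(x) = -log₂(p(x))
I = -log₂(181/192) = -log₂(0.9427)
I = 0.0851 bits


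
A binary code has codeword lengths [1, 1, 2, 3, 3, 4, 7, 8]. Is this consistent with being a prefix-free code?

Kraft inequality: Σ 2^(-l_i) ≤ 1 for prefix-free code
Calculating: 2^(-1) + 2^(-1) + 2^(-2) + 2^(-3) + 2^(-3) + 2^(-4) + 2^(-7) + 2^(-8)
= 0.5 + 0.5 + 0.25 + 0.125 + 0.125 + 0.0625 + 0.0078125 + 0.00390625
= 1.5742
Since 1.5742 > 1, prefix-free code does not exist


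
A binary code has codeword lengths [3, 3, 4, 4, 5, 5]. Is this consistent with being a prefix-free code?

Kraft inequality: Σ 2^(-l_i) ≤ 1 for prefix-free code
Calculating: 2^(-3) + 2^(-3) + 2^(-4) + 2^(-4) + 2^(-5) + 2^(-5)
= 0.125 + 0.125 + 0.0625 + 0.0625 + 0.03125 + 0.03125
= 0.4375
Since 0.4375 ≤ 1, prefix-free code exists


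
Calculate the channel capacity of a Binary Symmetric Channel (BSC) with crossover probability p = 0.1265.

For BSC with error probability p:
C = 1 - H(p) where H(p) is binary entropy
H(0.1265) = -0.1265 × log₂(0.1265) - 0.8735 × log₂(0.8735)
H(p) = 0.5478
C = 1 - 0.5478 = 0.4522 bits/use


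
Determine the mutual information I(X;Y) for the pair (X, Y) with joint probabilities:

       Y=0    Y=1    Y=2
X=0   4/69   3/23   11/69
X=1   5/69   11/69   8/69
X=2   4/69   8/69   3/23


H(X) = 1.5822, H(Y) = 1.5097, H(X,Y) = 3.0828
I(X;Y) = H(X) + H(Y) - H(X,Y) = 0.0091 bits


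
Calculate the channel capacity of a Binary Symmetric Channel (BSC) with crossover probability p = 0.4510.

For BSC with error probability p:
C = 1 - H(p) where H(p) is binary entropy
H(0.4510) = -0.4510 × log₂(0.4510) - 0.5490 × log₂(0.5490)
H(p) = 0.9931
C = 1 - 0.9931 = 0.0069 bits/use


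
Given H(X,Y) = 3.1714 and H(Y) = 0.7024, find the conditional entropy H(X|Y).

Chain rule: H(X,Y) = H(X|Y) + H(Y)
H(X|Y) = H(X,Y) - H(Y) = 3.1714 - 0.7024 = 2.469 bits


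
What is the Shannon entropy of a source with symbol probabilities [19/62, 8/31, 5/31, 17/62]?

H(X) = -Σ p(x) log₂ p(x)
  -19/62 × log₂(19/62) = 0.5229
  -8/31 × log₂(8/31) = 0.5043
  -5/31 × log₂(5/31) = 0.4246
  -17/62 × log₂(17/62) = 0.5118
H(X) = 1.9636 bits


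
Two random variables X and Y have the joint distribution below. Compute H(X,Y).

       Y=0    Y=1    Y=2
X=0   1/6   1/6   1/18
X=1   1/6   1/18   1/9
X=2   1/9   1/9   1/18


H(X,Y) = -Σ p(x,y) log₂ p(x,y)
  p(0,0)=1/6: -0.1667 × log₂(0.1667) = 0.4308
  p(0,1)=1/6: -0.1667 × log₂(0.1667) = 0.4308
  p(0,2)=1/18: -0.0556 × log₂(0.0556) = 0.2317
  p(1,0)=1/6: -0.1667 × log₂(0.1667) = 0.4308
  p(1,1)=1/18: -0.0556 × log₂(0.0556) = 0.2317
  p(1,2)=1/9: -0.1111 × log₂(0.1111) = 0.3522
  p(2,0)=1/9: -0.1111 × log₂(0.1111) = 0.3522
  p(2,1)=1/9: -0.1111 × log₂(0.1111) = 0.3522
  p(2,2)=1/18: -0.0556 × log₂(0.0556) = 0.2317
H(X,Y) = 3.0441 bits


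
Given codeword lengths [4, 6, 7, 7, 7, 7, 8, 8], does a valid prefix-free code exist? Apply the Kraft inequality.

Kraft inequality: Σ 2^(-l_i) ≤ 1 for prefix-free code
Calculating: 2^(-4) + 2^(-6) + 2^(-7) + 2^(-7) + 2^(-7) + 2^(-7) + 2^(-8) + 2^(-8)
= 0.0625 + 0.015625 + 0.0078125 + 0.0078125 + 0.0078125 + 0.0078125 + 0.00390625 + 0.00390625
= 0.1172
Since 0.1172 ≤ 1, prefix-free code exists


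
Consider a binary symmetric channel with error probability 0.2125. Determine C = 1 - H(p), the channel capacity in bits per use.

For BSC with error probability p:
C = 1 - H(p) where H(p) is binary entropy
H(0.2125) = -0.2125 × log₂(0.2125) - 0.7875 × log₂(0.7875)
H(p) = 0.7462
C = 1 - 0.7462 = 0.2538 bits/use


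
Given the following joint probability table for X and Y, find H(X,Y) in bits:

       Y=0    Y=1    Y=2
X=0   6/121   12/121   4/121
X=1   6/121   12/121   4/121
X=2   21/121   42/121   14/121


H(X,Y) = -Σ p(x,y) log₂ p(x,y)
  p(0,0)=6/121: -0.0496 × log₂(0.0496) = 0.2149
  p(0,1)=12/121: -0.0992 × log₂(0.0992) = 0.3306
  p(0,2)=4/121: -0.0331 × log₂(0.0331) = 0.1626
  p(1,0)=6/121: -0.0496 × log₂(0.0496) = 0.2149
  p(1,1)=12/121: -0.0992 × log₂(0.0992) = 0.3306
  p(1,2)=4/121: -0.0331 × log₂(0.0331) = 0.1626
  p(2,0)=21/121: -0.1736 × log₂(0.1736) = 0.4385
  p(2,1)=42/121: -0.3471 × log₂(0.3471) = 0.5299
  p(2,2)=14/121: -0.1157 × log₂(0.1157) = 0.3600
H(X,Y) = 2.7447 bits


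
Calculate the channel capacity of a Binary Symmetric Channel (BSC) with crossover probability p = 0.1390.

For BSC with error probability p:
C = 1 - H(p) where H(p) is binary entropy
H(0.1390) = -0.1390 × log₂(0.1390) - 0.8610 × log₂(0.8610)
H(p) = 0.5816
C = 1 - 0.5816 = 0.4184 bits/use


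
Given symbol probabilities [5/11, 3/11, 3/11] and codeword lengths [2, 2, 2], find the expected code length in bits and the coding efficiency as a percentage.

Average length L = Σ p_i × l_i = 2.0000 bits
Entropy H = 1.5395 bits
Efficiency η = H/L × 100% = 76.97%


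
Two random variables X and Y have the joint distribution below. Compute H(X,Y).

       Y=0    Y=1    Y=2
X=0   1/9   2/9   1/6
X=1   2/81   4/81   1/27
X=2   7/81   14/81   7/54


H(X,Y) = -Σ p(x,y) log₂ p(x,y)
  p(0,0)=1/9: -0.1111 × log₂(0.1111) = 0.3522
  p(0,1)=2/9: -0.2222 × log₂(0.2222) = 0.4822
  p(0,2)=1/6: -0.1667 × log₂(0.1667) = 0.4308
  p(1,0)=2/81: -0.0247 × log₂(0.0247) = 0.1318
  p(1,1)=4/81: -0.0494 × log₂(0.0494) = 0.2143
  p(1,2)=1/27: -0.0370 × log₂(0.0370) = 0.1761
  p(2,0)=7/81: -0.0864 × log₂(0.0864) = 0.3053
  p(2,1)=14/81: -0.1728 × log₂(0.1728) = 0.4377
  p(2,2)=7/54: -0.1296 × log₂(0.1296) = 0.3821
H(X,Y) = 2.9126 bits


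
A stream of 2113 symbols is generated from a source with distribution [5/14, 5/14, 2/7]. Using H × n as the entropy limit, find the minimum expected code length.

Entropy H = 1.5774 bits/symbol
Minimum bits = H × n = 1.5774 × 2113
= 3333.06 bits


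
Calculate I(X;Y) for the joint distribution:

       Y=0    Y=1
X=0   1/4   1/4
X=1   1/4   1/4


H(X) = 1.0000, H(Y) = 1.0000, H(X,Y) = 2.0000
I(X;Y) = H(X) + H(Y) - H(X,Y) = 0.0000 bits


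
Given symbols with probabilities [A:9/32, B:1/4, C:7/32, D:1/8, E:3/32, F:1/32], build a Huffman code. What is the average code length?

Huffman tree construction:
Combine smallest probabilities repeatedly
Resulting codes:
  A: 11 (length 2)
  B: 01 (length 2)
  C: 00 (length 2)
  D: 100 (length 3)
  E: 1011 (length 4)
  F: 1010 (length 4)
Average length = Σ p(s) × length(s) = 2.3750 bits
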